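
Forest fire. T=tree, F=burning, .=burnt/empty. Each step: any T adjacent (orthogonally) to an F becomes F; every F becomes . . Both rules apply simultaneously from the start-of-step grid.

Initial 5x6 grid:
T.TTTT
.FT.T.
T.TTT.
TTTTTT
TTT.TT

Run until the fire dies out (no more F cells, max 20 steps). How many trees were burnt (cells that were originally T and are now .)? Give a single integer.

Answer: 21

Derivation:
Step 1: +1 fires, +1 burnt (F count now 1)
Step 2: +2 fires, +1 burnt (F count now 2)
Step 3: +3 fires, +2 burnt (F count now 3)
Step 4: +5 fires, +3 burnt (F count now 5)
Step 5: +5 fires, +5 burnt (F count now 5)
Step 6: +4 fires, +5 burnt (F count now 4)
Step 7: +1 fires, +4 burnt (F count now 1)
Step 8: +0 fires, +1 burnt (F count now 0)
Fire out after step 8
Initially T: 22, now '.': 29
Total burnt (originally-T cells now '.'): 21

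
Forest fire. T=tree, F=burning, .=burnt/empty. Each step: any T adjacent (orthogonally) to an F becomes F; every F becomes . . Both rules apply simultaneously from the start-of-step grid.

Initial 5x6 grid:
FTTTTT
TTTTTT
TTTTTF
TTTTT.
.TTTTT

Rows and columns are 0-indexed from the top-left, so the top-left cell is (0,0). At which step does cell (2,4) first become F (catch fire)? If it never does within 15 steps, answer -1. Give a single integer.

Step 1: cell (2,4)='F' (+4 fires, +2 burnt)
  -> target ignites at step 1
Step 2: cell (2,4)='.' (+7 fires, +4 burnt)
Step 3: cell (2,4)='.' (+9 fires, +7 burnt)
Step 4: cell (2,4)='.' (+4 fires, +9 burnt)
Step 5: cell (2,4)='.' (+2 fires, +4 burnt)
Step 6: cell (2,4)='.' (+0 fires, +2 burnt)
  fire out at step 6

1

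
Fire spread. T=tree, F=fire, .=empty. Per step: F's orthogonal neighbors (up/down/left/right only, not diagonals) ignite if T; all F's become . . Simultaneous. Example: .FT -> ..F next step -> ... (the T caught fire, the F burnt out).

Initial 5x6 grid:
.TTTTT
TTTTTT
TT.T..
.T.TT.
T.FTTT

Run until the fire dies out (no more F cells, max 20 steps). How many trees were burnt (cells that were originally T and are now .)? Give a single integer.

Step 1: +1 fires, +1 burnt (F count now 1)
Step 2: +2 fires, +1 burnt (F count now 2)
Step 3: +3 fires, +2 burnt (F count now 3)
Step 4: +1 fires, +3 burnt (F count now 1)
Step 5: +3 fires, +1 burnt (F count now 3)
Step 6: +4 fires, +3 burnt (F count now 4)
Step 7: +4 fires, +4 burnt (F count now 4)
Step 8: +2 fires, +4 burnt (F count now 2)
Step 9: +0 fires, +2 burnt (F count now 0)
Fire out after step 9
Initially T: 21, now '.': 29
Total burnt (originally-T cells now '.'): 20

Answer: 20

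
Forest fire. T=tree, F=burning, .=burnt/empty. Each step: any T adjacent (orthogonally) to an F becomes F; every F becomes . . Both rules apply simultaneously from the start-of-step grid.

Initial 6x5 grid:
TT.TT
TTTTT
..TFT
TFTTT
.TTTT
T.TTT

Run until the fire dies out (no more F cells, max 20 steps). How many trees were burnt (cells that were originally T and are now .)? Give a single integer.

Answer: 22

Derivation:
Step 1: +7 fires, +2 burnt (F count now 7)
Step 2: +6 fires, +7 burnt (F count now 6)
Step 3: +5 fires, +6 burnt (F count now 5)
Step 4: +3 fires, +5 burnt (F count now 3)
Step 5: +1 fires, +3 burnt (F count now 1)
Step 6: +0 fires, +1 burnt (F count now 0)
Fire out after step 6
Initially T: 23, now '.': 29
Total burnt (originally-T cells now '.'): 22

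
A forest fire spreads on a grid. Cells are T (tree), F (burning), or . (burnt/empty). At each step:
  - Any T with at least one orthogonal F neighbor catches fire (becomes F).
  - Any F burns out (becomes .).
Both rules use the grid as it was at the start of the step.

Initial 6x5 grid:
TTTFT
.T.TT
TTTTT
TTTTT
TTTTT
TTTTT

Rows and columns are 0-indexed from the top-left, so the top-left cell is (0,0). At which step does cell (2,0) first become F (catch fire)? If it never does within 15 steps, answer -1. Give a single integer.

Step 1: cell (2,0)='T' (+3 fires, +1 burnt)
Step 2: cell (2,0)='T' (+3 fires, +3 burnt)
Step 3: cell (2,0)='T' (+5 fires, +3 burnt)
Step 4: cell (2,0)='T' (+4 fires, +5 burnt)
Step 5: cell (2,0)='F' (+5 fires, +4 burnt)
  -> target ignites at step 5
Step 6: cell (2,0)='.' (+4 fires, +5 burnt)
Step 7: cell (2,0)='.' (+2 fires, +4 burnt)
Step 8: cell (2,0)='.' (+1 fires, +2 burnt)
Step 9: cell (2,0)='.' (+0 fires, +1 burnt)
  fire out at step 9

5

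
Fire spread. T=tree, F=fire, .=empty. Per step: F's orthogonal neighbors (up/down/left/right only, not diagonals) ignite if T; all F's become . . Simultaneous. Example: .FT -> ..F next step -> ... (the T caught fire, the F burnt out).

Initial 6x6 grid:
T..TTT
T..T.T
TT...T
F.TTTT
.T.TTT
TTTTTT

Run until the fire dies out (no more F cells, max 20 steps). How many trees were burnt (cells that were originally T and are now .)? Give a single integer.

Step 1: +1 fires, +1 burnt (F count now 1)
Step 2: +2 fires, +1 burnt (F count now 2)
Step 3: +1 fires, +2 burnt (F count now 1)
Step 4: +0 fires, +1 burnt (F count now 0)
Fire out after step 4
Initially T: 24, now '.': 16
Total burnt (originally-T cells now '.'): 4

Answer: 4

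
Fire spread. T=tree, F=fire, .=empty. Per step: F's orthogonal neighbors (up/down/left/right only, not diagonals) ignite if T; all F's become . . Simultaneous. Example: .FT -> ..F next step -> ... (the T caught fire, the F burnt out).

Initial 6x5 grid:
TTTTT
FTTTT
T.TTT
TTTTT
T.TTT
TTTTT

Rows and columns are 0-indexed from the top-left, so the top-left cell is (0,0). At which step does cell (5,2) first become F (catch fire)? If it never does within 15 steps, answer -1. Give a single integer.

Step 1: cell (5,2)='T' (+3 fires, +1 burnt)
Step 2: cell (5,2)='T' (+3 fires, +3 burnt)
Step 3: cell (5,2)='T' (+5 fires, +3 burnt)
Step 4: cell (5,2)='T' (+5 fires, +5 burnt)
Step 5: cell (5,2)='T' (+5 fires, +5 burnt)
Step 6: cell (5,2)='F' (+3 fires, +5 burnt)
  -> target ignites at step 6
Step 7: cell (5,2)='.' (+2 fires, +3 burnt)
Step 8: cell (5,2)='.' (+1 fires, +2 burnt)
Step 9: cell (5,2)='.' (+0 fires, +1 burnt)
  fire out at step 9

6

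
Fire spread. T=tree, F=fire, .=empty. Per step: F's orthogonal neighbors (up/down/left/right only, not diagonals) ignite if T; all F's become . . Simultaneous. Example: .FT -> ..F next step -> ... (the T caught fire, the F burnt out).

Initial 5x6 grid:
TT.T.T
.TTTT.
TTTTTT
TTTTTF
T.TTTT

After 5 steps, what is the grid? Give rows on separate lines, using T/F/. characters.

Step 1: 3 trees catch fire, 1 burn out
  TT.T.T
  .TTTT.
  TTTTTF
  TTTTF.
  T.TTTF
Step 2: 3 trees catch fire, 3 burn out
  TT.T.T
  .TTTT.
  TTTTF.
  TTTF..
  T.TTF.
Step 3: 4 trees catch fire, 3 burn out
  TT.T.T
  .TTTF.
  TTTF..
  TTF...
  T.TF..
Step 4: 4 trees catch fire, 4 burn out
  TT.T.T
  .TTF..
  TTF...
  TF....
  T.F...
Step 5: 4 trees catch fire, 4 burn out
  TT.F.T
  .TF...
  TF....
  F.....
  T.....

TT.F.T
.TF...
TF....
F.....
T.....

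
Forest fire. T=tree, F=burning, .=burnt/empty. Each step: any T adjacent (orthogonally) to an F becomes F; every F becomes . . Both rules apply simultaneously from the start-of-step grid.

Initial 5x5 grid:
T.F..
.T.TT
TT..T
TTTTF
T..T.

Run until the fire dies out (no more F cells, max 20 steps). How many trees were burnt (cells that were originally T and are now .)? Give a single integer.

Step 1: +2 fires, +2 burnt (F count now 2)
Step 2: +3 fires, +2 burnt (F count now 3)
Step 3: +2 fires, +3 burnt (F count now 2)
Step 4: +2 fires, +2 burnt (F count now 2)
Step 5: +3 fires, +2 burnt (F count now 3)
Step 6: +0 fires, +3 burnt (F count now 0)
Fire out after step 6
Initially T: 13, now '.': 24
Total burnt (originally-T cells now '.'): 12

Answer: 12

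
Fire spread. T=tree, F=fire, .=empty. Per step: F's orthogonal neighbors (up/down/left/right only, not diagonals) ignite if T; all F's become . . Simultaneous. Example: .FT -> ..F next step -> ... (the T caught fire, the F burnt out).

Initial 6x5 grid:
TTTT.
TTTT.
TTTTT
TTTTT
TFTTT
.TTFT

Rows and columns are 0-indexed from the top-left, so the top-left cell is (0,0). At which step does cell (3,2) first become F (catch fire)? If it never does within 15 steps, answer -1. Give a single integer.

Step 1: cell (3,2)='T' (+7 fires, +2 burnt)
Step 2: cell (3,2)='F' (+5 fires, +7 burnt)
  -> target ignites at step 2
Step 3: cell (3,2)='.' (+5 fires, +5 burnt)
Step 4: cell (3,2)='.' (+5 fires, +5 burnt)
Step 5: cell (3,2)='.' (+3 fires, +5 burnt)
Step 6: cell (3,2)='.' (+0 fires, +3 burnt)
  fire out at step 6

2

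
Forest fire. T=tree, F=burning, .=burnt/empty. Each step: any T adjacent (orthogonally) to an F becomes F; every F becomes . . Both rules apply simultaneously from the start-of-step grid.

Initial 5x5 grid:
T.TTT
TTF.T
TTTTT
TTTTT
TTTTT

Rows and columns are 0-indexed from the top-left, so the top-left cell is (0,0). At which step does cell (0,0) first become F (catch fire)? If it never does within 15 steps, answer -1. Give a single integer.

Step 1: cell (0,0)='T' (+3 fires, +1 burnt)
Step 2: cell (0,0)='T' (+5 fires, +3 burnt)
Step 3: cell (0,0)='F' (+7 fires, +5 burnt)
  -> target ignites at step 3
Step 4: cell (0,0)='.' (+5 fires, +7 burnt)
Step 5: cell (0,0)='.' (+2 fires, +5 burnt)
Step 6: cell (0,0)='.' (+0 fires, +2 burnt)
  fire out at step 6

3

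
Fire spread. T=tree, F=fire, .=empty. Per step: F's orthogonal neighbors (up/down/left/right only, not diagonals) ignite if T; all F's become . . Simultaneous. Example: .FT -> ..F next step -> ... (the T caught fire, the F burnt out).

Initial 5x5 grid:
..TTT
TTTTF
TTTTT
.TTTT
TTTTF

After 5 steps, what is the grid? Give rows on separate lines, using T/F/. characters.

Step 1: 5 trees catch fire, 2 burn out
  ..TTF
  TTTF.
  TTTTF
  .TTTF
  TTTF.
Step 2: 5 trees catch fire, 5 burn out
  ..TF.
  TTF..
  TTTF.
  .TTF.
  TTF..
Step 3: 5 trees catch fire, 5 burn out
  ..F..
  TF...
  TTF..
  .TF..
  TF...
Step 4: 4 trees catch fire, 5 burn out
  .....
  F....
  TF...
  .F...
  F....
Step 5: 1 trees catch fire, 4 burn out
  .....
  .....
  F....
  .....
  .....

.....
.....
F....
.....
.....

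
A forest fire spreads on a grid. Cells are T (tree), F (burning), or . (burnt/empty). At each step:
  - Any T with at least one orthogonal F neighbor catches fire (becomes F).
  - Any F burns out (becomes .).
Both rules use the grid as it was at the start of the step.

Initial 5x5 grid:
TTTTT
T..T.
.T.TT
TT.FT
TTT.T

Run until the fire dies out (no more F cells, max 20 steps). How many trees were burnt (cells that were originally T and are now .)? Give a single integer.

Step 1: +2 fires, +1 burnt (F count now 2)
Step 2: +3 fires, +2 burnt (F count now 3)
Step 3: +1 fires, +3 burnt (F count now 1)
Step 4: +2 fires, +1 burnt (F count now 2)
Step 5: +1 fires, +2 burnt (F count now 1)
Step 6: +1 fires, +1 burnt (F count now 1)
Step 7: +1 fires, +1 burnt (F count now 1)
Step 8: +0 fires, +1 burnt (F count now 0)
Fire out after step 8
Initially T: 17, now '.': 19
Total burnt (originally-T cells now '.'): 11

Answer: 11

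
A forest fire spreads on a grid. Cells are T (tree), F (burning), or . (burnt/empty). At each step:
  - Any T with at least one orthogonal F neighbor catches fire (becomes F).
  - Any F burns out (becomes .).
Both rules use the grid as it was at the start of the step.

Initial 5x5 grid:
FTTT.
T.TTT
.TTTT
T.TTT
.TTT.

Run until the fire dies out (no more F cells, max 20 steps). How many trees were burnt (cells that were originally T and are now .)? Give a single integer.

Answer: 17

Derivation:
Step 1: +2 fires, +1 burnt (F count now 2)
Step 2: +1 fires, +2 burnt (F count now 1)
Step 3: +2 fires, +1 burnt (F count now 2)
Step 4: +2 fires, +2 burnt (F count now 2)
Step 5: +4 fires, +2 burnt (F count now 4)
Step 6: +3 fires, +4 burnt (F count now 3)
Step 7: +3 fires, +3 burnt (F count now 3)
Step 8: +0 fires, +3 burnt (F count now 0)
Fire out after step 8
Initially T: 18, now '.': 24
Total burnt (originally-T cells now '.'): 17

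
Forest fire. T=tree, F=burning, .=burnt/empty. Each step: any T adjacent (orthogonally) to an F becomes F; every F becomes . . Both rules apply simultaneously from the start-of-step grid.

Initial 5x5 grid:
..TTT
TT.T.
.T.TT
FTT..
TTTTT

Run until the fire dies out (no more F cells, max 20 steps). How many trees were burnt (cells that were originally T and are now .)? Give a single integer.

Answer: 10

Derivation:
Step 1: +2 fires, +1 burnt (F count now 2)
Step 2: +3 fires, +2 burnt (F count now 3)
Step 3: +2 fires, +3 burnt (F count now 2)
Step 4: +2 fires, +2 burnt (F count now 2)
Step 5: +1 fires, +2 burnt (F count now 1)
Step 6: +0 fires, +1 burnt (F count now 0)
Fire out after step 6
Initially T: 16, now '.': 19
Total burnt (originally-T cells now '.'): 10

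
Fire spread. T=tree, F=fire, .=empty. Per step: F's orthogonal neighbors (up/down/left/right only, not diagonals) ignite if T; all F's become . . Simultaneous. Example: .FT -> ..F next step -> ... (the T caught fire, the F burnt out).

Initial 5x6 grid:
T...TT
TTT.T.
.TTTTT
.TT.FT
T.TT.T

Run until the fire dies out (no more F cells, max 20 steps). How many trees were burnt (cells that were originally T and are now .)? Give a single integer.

Step 1: +2 fires, +1 burnt (F count now 2)
Step 2: +4 fires, +2 burnt (F count now 4)
Step 3: +2 fires, +4 burnt (F count now 2)
Step 4: +4 fires, +2 burnt (F count now 4)
Step 5: +3 fires, +4 burnt (F count now 3)
Step 6: +2 fires, +3 burnt (F count now 2)
Step 7: +1 fires, +2 burnt (F count now 1)
Step 8: +0 fires, +1 burnt (F count now 0)
Fire out after step 8
Initially T: 19, now '.': 29
Total burnt (originally-T cells now '.'): 18

Answer: 18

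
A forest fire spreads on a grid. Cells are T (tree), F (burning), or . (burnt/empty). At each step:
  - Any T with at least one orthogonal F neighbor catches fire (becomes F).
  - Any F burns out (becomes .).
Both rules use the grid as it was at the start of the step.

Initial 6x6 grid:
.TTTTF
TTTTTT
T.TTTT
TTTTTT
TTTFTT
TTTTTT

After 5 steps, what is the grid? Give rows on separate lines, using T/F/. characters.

Step 1: 6 trees catch fire, 2 burn out
  .TTTF.
  TTTTTF
  T.TTTT
  TTTFTT
  TTF.FT
  TTTFTT
Step 2: 10 trees catch fire, 6 burn out
  .TTF..
  TTTTF.
  T.TFTF
  TTF.FT
  TF...F
  TTF.FT
Step 3: 9 trees catch fire, 10 burn out
  .TF...
  TTTF..
  T.F.F.
  TF...F
  F.....
  TF...F
Step 4: 4 trees catch fire, 9 burn out
  .F....
  TTF...
  T.....
  F.....
  ......
  F.....
Step 5: 2 trees catch fire, 4 burn out
  ......
  TF....
  F.....
  ......
  ......
  ......

......
TF....
F.....
......
......
......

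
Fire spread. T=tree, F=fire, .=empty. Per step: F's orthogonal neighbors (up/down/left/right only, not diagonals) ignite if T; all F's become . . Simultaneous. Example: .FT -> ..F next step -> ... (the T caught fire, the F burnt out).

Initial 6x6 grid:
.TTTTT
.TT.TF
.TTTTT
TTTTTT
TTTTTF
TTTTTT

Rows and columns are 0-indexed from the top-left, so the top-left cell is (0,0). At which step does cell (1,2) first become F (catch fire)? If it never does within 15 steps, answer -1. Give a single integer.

Step 1: cell (1,2)='T' (+6 fires, +2 burnt)
Step 2: cell (1,2)='T' (+5 fires, +6 burnt)
Step 3: cell (1,2)='T' (+5 fires, +5 burnt)
Step 4: cell (1,2)='T' (+5 fires, +5 burnt)
Step 5: cell (1,2)='F' (+6 fires, +5 burnt)
  -> target ignites at step 5
Step 6: cell (1,2)='.' (+3 fires, +6 burnt)
Step 7: cell (1,2)='.' (+0 fires, +3 burnt)
  fire out at step 7

5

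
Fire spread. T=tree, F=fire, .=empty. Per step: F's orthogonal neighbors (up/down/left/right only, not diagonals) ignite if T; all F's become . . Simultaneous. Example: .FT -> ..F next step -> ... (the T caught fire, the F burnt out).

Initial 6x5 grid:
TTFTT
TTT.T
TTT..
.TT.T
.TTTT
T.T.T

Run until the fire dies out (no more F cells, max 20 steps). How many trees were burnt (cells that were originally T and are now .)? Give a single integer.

Answer: 20

Derivation:
Step 1: +3 fires, +1 burnt (F count now 3)
Step 2: +4 fires, +3 burnt (F count now 4)
Step 3: +4 fires, +4 burnt (F count now 4)
Step 4: +3 fires, +4 burnt (F count now 3)
Step 5: +3 fires, +3 burnt (F count now 3)
Step 6: +1 fires, +3 burnt (F count now 1)
Step 7: +2 fires, +1 burnt (F count now 2)
Step 8: +0 fires, +2 burnt (F count now 0)
Fire out after step 8
Initially T: 21, now '.': 29
Total burnt (originally-T cells now '.'): 20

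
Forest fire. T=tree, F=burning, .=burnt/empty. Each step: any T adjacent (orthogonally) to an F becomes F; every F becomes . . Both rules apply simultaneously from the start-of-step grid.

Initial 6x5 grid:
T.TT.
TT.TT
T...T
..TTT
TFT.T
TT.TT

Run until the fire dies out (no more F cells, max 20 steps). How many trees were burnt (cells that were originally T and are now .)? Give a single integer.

Step 1: +3 fires, +1 burnt (F count now 3)
Step 2: +2 fires, +3 burnt (F count now 2)
Step 3: +1 fires, +2 burnt (F count now 1)
Step 4: +1 fires, +1 burnt (F count now 1)
Step 5: +2 fires, +1 burnt (F count now 2)
Step 6: +2 fires, +2 burnt (F count now 2)
Step 7: +2 fires, +2 burnt (F count now 2)
Step 8: +1 fires, +2 burnt (F count now 1)
Step 9: +1 fires, +1 burnt (F count now 1)
Step 10: +0 fires, +1 burnt (F count now 0)
Fire out after step 10
Initially T: 19, now '.': 26
Total burnt (originally-T cells now '.'): 15

Answer: 15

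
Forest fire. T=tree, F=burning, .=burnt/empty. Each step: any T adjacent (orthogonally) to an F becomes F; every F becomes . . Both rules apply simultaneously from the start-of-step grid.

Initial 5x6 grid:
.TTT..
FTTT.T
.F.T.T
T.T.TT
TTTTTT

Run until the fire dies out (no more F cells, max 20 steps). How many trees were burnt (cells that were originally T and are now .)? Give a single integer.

Answer: 7

Derivation:
Step 1: +1 fires, +2 burnt (F count now 1)
Step 2: +2 fires, +1 burnt (F count now 2)
Step 3: +2 fires, +2 burnt (F count now 2)
Step 4: +2 fires, +2 burnt (F count now 2)
Step 5: +0 fires, +2 burnt (F count now 0)
Fire out after step 5
Initially T: 19, now '.': 18
Total burnt (originally-T cells now '.'): 7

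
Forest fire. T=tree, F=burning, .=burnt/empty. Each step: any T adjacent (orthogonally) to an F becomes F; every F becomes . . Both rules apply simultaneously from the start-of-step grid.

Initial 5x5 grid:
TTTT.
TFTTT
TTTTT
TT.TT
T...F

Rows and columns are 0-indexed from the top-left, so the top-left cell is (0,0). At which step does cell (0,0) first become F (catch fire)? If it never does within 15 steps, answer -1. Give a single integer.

Step 1: cell (0,0)='T' (+5 fires, +2 burnt)
Step 2: cell (0,0)='F' (+8 fires, +5 burnt)
  -> target ignites at step 2
Step 3: cell (0,0)='.' (+4 fires, +8 burnt)
Step 4: cell (0,0)='.' (+1 fires, +4 burnt)
Step 5: cell (0,0)='.' (+0 fires, +1 burnt)
  fire out at step 5

2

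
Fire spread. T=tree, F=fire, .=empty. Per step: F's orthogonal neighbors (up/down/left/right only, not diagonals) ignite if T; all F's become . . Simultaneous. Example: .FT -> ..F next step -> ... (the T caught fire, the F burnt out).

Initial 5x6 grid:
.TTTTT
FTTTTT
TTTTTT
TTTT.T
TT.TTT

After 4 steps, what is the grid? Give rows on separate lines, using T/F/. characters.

Step 1: 2 trees catch fire, 1 burn out
  .TTTTT
  .FTTTT
  FTTTTT
  TTTT.T
  TT.TTT
Step 2: 4 trees catch fire, 2 burn out
  .FTTTT
  ..FTTT
  .FTTTT
  FTTT.T
  TT.TTT
Step 3: 5 trees catch fire, 4 burn out
  ..FTTT
  ...FTT
  ..FTTT
  .FTT.T
  FT.TTT
Step 4: 5 trees catch fire, 5 burn out
  ...FTT
  ....FT
  ...FTT
  ..FT.T
  .F.TTT

...FTT
....FT
...FTT
..FT.T
.F.TTT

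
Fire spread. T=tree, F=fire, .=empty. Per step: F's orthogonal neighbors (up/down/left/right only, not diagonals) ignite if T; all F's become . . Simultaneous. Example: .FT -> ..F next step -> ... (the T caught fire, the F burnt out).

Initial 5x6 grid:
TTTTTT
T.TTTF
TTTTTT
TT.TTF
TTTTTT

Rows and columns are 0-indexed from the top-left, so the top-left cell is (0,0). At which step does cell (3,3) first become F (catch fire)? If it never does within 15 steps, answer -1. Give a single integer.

Step 1: cell (3,3)='T' (+5 fires, +2 burnt)
Step 2: cell (3,3)='F' (+5 fires, +5 burnt)
  -> target ignites at step 2
Step 3: cell (3,3)='.' (+4 fires, +5 burnt)
Step 4: cell (3,3)='.' (+3 fires, +4 burnt)
Step 5: cell (3,3)='.' (+3 fires, +3 burnt)
Step 6: cell (3,3)='.' (+4 fires, +3 burnt)
Step 7: cell (3,3)='.' (+2 fires, +4 burnt)
Step 8: cell (3,3)='.' (+0 fires, +2 burnt)
  fire out at step 8

2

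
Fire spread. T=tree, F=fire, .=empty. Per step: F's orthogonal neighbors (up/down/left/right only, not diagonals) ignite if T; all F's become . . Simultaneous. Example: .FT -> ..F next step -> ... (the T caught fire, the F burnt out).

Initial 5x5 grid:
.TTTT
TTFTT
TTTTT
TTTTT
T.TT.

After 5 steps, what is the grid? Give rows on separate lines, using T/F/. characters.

Step 1: 4 trees catch fire, 1 burn out
  .TFTT
  TF.FT
  TTFTT
  TTTTT
  T.TT.
Step 2: 7 trees catch fire, 4 burn out
  .F.FT
  F...F
  TF.FT
  TTFTT
  T.TT.
Step 3: 6 trees catch fire, 7 burn out
  ....F
  .....
  F...F
  TF.FT
  T.FT.
Step 4: 3 trees catch fire, 6 burn out
  .....
  .....
  .....
  F...F
  T..F.
Step 5: 1 trees catch fire, 3 burn out
  .....
  .....
  .....
  .....
  F....

.....
.....
.....
.....
F....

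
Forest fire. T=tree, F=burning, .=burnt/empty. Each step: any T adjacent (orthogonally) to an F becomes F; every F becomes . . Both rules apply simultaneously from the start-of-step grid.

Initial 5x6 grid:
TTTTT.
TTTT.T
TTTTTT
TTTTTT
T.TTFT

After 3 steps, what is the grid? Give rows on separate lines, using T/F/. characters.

Step 1: 3 trees catch fire, 1 burn out
  TTTTT.
  TTTT.T
  TTTTTT
  TTTTFT
  T.TF.F
Step 2: 4 trees catch fire, 3 burn out
  TTTTT.
  TTTT.T
  TTTTFT
  TTTF.F
  T.F...
Step 3: 3 trees catch fire, 4 burn out
  TTTTT.
  TTTT.T
  TTTF.F
  TTF...
  T.....

TTTTT.
TTTT.T
TTTF.F
TTF...
T.....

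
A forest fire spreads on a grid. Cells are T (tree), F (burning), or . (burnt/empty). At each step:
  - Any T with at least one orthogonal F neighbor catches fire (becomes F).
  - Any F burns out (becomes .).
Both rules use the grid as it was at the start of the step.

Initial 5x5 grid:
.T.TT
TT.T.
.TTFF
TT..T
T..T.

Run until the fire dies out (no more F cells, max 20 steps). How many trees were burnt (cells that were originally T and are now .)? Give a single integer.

Answer: 12

Derivation:
Step 1: +3 fires, +2 burnt (F count now 3)
Step 2: +2 fires, +3 burnt (F count now 2)
Step 3: +3 fires, +2 burnt (F count now 3)
Step 4: +3 fires, +3 burnt (F count now 3)
Step 5: +1 fires, +3 burnt (F count now 1)
Step 6: +0 fires, +1 burnt (F count now 0)
Fire out after step 6
Initially T: 13, now '.': 24
Total burnt (originally-T cells now '.'): 12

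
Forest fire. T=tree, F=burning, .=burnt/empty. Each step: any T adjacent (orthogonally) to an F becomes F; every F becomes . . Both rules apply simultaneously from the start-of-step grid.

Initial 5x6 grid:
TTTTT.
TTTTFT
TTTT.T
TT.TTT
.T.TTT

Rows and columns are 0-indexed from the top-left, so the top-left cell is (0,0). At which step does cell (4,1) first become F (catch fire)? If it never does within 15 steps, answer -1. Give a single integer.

Step 1: cell (4,1)='T' (+3 fires, +1 burnt)
Step 2: cell (4,1)='T' (+4 fires, +3 burnt)
Step 3: cell (4,1)='T' (+5 fires, +4 burnt)
Step 4: cell (4,1)='T' (+6 fires, +5 burnt)
Step 5: cell (4,1)='T' (+4 fires, +6 burnt)
Step 6: cell (4,1)='F' (+2 fires, +4 burnt)
  -> target ignites at step 6
Step 7: cell (4,1)='.' (+0 fires, +2 burnt)
  fire out at step 7

6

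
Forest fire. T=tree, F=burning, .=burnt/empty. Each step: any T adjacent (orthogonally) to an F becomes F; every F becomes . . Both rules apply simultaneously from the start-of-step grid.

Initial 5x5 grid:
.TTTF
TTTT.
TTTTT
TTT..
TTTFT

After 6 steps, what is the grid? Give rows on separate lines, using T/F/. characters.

Step 1: 3 trees catch fire, 2 burn out
  .TTF.
  TTTT.
  TTTTT
  TTT..
  TTF.F
Step 2: 4 trees catch fire, 3 burn out
  .TF..
  TTTF.
  TTTTT
  TTF..
  TF...
Step 3: 6 trees catch fire, 4 burn out
  .F...
  TTF..
  TTFFT
  TF...
  F....
Step 4: 4 trees catch fire, 6 burn out
  .....
  TF...
  TF..F
  F....
  .....
Step 5: 2 trees catch fire, 4 burn out
  .....
  F....
  F....
  .....
  .....
Step 6: 0 trees catch fire, 2 burn out
  .....
  .....
  .....
  .....
  .....

.....
.....
.....
.....
.....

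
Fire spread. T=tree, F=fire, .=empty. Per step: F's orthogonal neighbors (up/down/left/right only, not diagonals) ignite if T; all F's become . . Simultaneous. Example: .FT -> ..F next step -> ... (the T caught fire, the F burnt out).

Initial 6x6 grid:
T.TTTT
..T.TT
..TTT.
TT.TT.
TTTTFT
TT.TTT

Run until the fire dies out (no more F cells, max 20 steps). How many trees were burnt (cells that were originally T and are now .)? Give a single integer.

Step 1: +4 fires, +1 burnt (F count now 4)
Step 2: +5 fires, +4 burnt (F count now 5)
Step 3: +3 fires, +5 burnt (F count now 3)
Step 4: +6 fires, +3 burnt (F count now 6)
Step 5: +5 fires, +6 burnt (F count now 5)
Step 6: +1 fires, +5 burnt (F count now 1)
Step 7: +0 fires, +1 burnt (F count now 0)
Fire out after step 7
Initially T: 25, now '.': 35
Total burnt (originally-T cells now '.'): 24

Answer: 24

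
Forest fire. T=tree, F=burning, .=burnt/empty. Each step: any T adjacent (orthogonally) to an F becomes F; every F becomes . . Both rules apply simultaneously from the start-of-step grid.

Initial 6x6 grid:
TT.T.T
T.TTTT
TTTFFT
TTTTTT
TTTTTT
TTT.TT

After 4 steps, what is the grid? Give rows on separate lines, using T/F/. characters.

Step 1: 6 trees catch fire, 2 burn out
  TT.T.T
  T.TFFT
  TTF..F
  TTTFFT
  TTTTTT
  TTT.TT
Step 2: 8 trees catch fire, 6 burn out
  TT.F.T
  T.F..F
  TF....
  TTF..F
  TTTFFT
  TTT.TT
Step 3: 6 trees catch fire, 8 burn out
  TT...F
  T.....
  F.....
  TF....
  TTF..F
  TTT.FT
Step 4: 5 trees catch fire, 6 burn out
  TT....
  F.....
  ......
  F.....
  TF....
  TTF..F

TT....
F.....
......
F.....
TF....
TTF..F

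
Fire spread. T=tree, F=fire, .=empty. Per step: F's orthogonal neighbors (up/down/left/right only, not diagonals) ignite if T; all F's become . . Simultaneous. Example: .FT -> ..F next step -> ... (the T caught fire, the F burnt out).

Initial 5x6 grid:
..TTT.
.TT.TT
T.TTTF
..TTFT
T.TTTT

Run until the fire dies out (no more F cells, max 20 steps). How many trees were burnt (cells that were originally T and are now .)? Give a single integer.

Step 1: +5 fires, +2 burnt (F count now 5)
Step 2: +5 fires, +5 burnt (F count now 5)
Step 3: +3 fires, +5 burnt (F count now 3)
Step 4: +2 fires, +3 burnt (F count now 2)
Step 5: +2 fires, +2 burnt (F count now 2)
Step 6: +0 fires, +2 burnt (F count now 0)
Fire out after step 6
Initially T: 19, now '.': 28
Total burnt (originally-T cells now '.'): 17

Answer: 17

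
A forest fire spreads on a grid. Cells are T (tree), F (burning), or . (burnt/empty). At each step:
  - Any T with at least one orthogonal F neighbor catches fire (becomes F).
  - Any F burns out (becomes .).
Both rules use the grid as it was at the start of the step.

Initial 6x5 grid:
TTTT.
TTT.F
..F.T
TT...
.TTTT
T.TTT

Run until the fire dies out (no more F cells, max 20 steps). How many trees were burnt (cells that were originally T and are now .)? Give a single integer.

Step 1: +2 fires, +2 burnt (F count now 2)
Step 2: +2 fires, +2 burnt (F count now 2)
Step 3: +3 fires, +2 burnt (F count now 3)
Step 4: +1 fires, +3 burnt (F count now 1)
Step 5: +0 fires, +1 burnt (F count now 0)
Fire out after step 5
Initially T: 18, now '.': 20
Total burnt (originally-T cells now '.'): 8

Answer: 8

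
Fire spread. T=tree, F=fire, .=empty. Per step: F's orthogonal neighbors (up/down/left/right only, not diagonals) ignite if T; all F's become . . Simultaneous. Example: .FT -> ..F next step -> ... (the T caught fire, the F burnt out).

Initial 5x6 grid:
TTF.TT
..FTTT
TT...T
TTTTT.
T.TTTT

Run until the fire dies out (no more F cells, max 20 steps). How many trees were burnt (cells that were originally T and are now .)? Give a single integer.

Step 1: +2 fires, +2 burnt (F count now 2)
Step 2: +2 fires, +2 burnt (F count now 2)
Step 3: +2 fires, +2 burnt (F count now 2)
Step 4: +2 fires, +2 burnt (F count now 2)
Step 5: +0 fires, +2 burnt (F count now 0)
Fire out after step 5
Initially T: 20, now '.': 18
Total burnt (originally-T cells now '.'): 8

Answer: 8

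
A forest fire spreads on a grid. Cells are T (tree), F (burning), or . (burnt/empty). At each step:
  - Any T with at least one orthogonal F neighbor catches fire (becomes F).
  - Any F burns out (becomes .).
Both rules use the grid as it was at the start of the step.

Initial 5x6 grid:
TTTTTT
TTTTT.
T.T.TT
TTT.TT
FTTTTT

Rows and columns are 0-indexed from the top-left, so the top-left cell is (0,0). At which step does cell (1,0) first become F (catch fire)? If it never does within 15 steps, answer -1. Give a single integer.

Step 1: cell (1,0)='T' (+2 fires, +1 burnt)
Step 2: cell (1,0)='T' (+3 fires, +2 burnt)
Step 3: cell (1,0)='F' (+3 fires, +3 burnt)
  -> target ignites at step 3
Step 4: cell (1,0)='.' (+4 fires, +3 burnt)
Step 5: cell (1,0)='.' (+4 fires, +4 burnt)
Step 6: cell (1,0)='.' (+4 fires, +4 burnt)
Step 7: cell (1,0)='.' (+3 fires, +4 burnt)
Step 8: cell (1,0)='.' (+1 fires, +3 burnt)
Step 9: cell (1,0)='.' (+1 fires, +1 burnt)
Step 10: cell (1,0)='.' (+0 fires, +1 burnt)
  fire out at step 10

3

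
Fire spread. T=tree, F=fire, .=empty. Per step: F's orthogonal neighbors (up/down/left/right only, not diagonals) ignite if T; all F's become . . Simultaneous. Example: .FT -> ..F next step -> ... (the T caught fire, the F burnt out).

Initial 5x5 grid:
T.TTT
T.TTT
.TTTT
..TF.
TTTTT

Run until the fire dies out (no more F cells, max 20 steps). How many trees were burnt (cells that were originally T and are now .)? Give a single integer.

Step 1: +3 fires, +1 burnt (F count now 3)
Step 2: +5 fires, +3 burnt (F count now 5)
Step 3: +5 fires, +5 burnt (F count now 5)
Step 4: +3 fires, +5 burnt (F count now 3)
Step 5: +0 fires, +3 burnt (F count now 0)
Fire out after step 5
Initially T: 18, now '.': 23
Total burnt (originally-T cells now '.'): 16

Answer: 16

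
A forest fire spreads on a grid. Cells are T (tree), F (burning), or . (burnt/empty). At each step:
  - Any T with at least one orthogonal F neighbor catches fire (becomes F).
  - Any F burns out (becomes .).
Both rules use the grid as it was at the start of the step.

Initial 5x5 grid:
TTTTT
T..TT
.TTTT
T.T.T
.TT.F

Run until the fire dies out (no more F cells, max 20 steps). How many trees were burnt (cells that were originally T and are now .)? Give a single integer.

Step 1: +1 fires, +1 burnt (F count now 1)
Step 2: +1 fires, +1 burnt (F count now 1)
Step 3: +2 fires, +1 burnt (F count now 2)
Step 4: +3 fires, +2 burnt (F count now 3)
Step 5: +3 fires, +3 burnt (F count now 3)
Step 6: +2 fires, +3 burnt (F count now 2)
Step 7: +2 fires, +2 burnt (F count now 2)
Step 8: +1 fires, +2 burnt (F count now 1)
Step 9: +1 fires, +1 burnt (F count now 1)
Step 10: +0 fires, +1 burnt (F count now 0)
Fire out after step 10
Initially T: 17, now '.': 24
Total burnt (originally-T cells now '.'): 16

Answer: 16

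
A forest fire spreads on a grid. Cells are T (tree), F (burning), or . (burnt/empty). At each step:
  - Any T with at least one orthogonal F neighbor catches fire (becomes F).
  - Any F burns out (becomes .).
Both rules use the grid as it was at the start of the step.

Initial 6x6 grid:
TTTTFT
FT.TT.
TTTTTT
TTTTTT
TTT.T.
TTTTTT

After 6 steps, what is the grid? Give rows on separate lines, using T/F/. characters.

Step 1: 6 trees catch fire, 2 burn out
  FTTF.F
  .F.TF.
  FTTTTT
  TTTTTT
  TTT.T.
  TTTTTT
Step 2: 6 trees catch fire, 6 burn out
  .FF...
  ...F..
  .FTTFT
  FTTTTT
  TTT.T.
  TTTTTT
Step 3: 6 trees catch fire, 6 burn out
  ......
  ......
  ..FF.F
  .FTTFT
  FTT.T.
  TTTTTT
Step 4: 6 trees catch fire, 6 burn out
  ......
  ......
  ......
  ..FF.F
  .FT.F.
  FTTTTT
Step 5: 3 trees catch fire, 6 burn out
  ......
  ......
  ......
  ......
  ..F...
  .FTTFT
Step 6: 3 trees catch fire, 3 burn out
  ......
  ......
  ......
  ......
  ......
  ..FF.F

......
......
......
......
......
..FF.F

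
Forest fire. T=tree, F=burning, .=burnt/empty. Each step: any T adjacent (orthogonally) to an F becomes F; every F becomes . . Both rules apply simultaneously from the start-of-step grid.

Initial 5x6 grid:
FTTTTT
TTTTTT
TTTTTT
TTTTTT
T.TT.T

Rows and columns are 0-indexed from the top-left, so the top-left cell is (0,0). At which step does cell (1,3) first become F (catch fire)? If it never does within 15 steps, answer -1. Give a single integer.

Step 1: cell (1,3)='T' (+2 fires, +1 burnt)
Step 2: cell (1,3)='T' (+3 fires, +2 burnt)
Step 3: cell (1,3)='T' (+4 fires, +3 burnt)
Step 4: cell (1,3)='F' (+5 fires, +4 burnt)
  -> target ignites at step 4
Step 5: cell (1,3)='.' (+4 fires, +5 burnt)
Step 6: cell (1,3)='.' (+4 fires, +4 burnt)
Step 7: cell (1,3)='.' (+3 fires, +4 burnt)
Step 8: cell (1,3)='.' (+1 fires, +3 burnt)
Step 9: cell (1,3)='.' (+1 fires, +1 burnt)
Step 10: cell (1,3)='.' (+0 fires, +1 burnt)
  fire out at step 10

4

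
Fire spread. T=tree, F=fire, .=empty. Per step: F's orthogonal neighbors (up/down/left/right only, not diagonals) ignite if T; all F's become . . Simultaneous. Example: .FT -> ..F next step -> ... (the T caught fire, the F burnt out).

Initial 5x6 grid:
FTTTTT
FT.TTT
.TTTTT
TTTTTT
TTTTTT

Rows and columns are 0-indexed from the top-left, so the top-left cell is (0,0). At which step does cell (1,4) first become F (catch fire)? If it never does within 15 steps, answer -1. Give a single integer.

Step 1: cell (1,4)='T' (+2 fires, +2 burnt)
Step 2: cell (1,4)='T' (+2 fires, +2 burnt)
Step 3: cell (1,4)='T' (+3 fires, +2 burnt)
Step 4: cell (1,4)='T' (+6 fires, +3 burnt)
Step 5: cell (1,4)='F' (+6 fires, +6 burnt)
  -> target ignites at step 5
Step 6: cell (1,4)='.' (+4 fires, +6 burnt)
Step 7: cell (1,4)='.' (+2 fires, +4 burnt)
Step 8: cell (1,4)='.' (+1 fires, +2 burnt)
Step 9: cell (1,4)='.' (+0 fires, +1 burnt)
  fire out at step 9

5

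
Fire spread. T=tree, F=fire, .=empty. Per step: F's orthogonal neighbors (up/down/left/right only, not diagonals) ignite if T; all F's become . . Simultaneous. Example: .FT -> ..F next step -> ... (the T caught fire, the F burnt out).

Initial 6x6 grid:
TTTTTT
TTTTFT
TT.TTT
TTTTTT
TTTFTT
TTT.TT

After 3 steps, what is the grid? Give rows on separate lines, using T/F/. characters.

Step 1: 7 trees catch fire, 2 burn out
  TTTTFT
  TTTF.F
  TT.TFT
  TTTFTT
  TTF.FT
  TTT.TT
Step 2: 11 trees catch fire, 7 burn out
  TTTF.F
  TTF...
  TT.F.F
  TTF.FT
  TF...F
  TTF.FT
Step 3: 7 trees catch fire, 11 burn out
  TTF...
  TF....
  TT....
  TF...F
  F.....
  TF...F

TTF...
TF....
TT....
TF...F
F.....
TF...F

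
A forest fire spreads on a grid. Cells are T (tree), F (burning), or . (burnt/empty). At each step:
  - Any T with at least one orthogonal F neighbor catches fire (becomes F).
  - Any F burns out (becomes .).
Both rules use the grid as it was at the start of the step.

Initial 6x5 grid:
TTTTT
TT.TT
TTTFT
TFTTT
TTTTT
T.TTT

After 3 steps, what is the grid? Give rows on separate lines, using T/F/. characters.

Step 1: 8 trees catch fire, 2 burn out
  TTTTT
  TT.FT
  TFF.F
  F.FFT
  TFTTT
  T.TTT
Step 2: 8 trees catch fire, 8 burn out
  TTTFT
  TF..F
  F....
  ....F
  F.FFT
  T.TTT
Step 3: 8 trees catch fire, 8 burn out
  TFF.F
  F....
  .....
  .....
  ....F
  F.FFT

TFF.F
F....
.....
.....
....F
F.FFT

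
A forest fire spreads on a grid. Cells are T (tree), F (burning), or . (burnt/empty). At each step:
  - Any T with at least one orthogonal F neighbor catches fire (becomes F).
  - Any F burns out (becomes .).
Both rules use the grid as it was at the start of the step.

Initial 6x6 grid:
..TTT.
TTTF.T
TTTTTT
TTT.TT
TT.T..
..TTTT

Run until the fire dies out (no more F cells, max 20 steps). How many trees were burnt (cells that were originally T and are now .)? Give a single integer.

Step 1: +3 fires, +1 burnt (F count now 3)
Step 2: +5 fires, +3 burnt (F count now 5)
Step 3: +5 fires, +5 burnt (F count now 5)
Step 4: +4 fires, +5 burnt (F count now 4)
Step 5: +2 fires, +4 burnt (F count now 2)
Step 6: +1 fires, +2 burnt (F count now 1)
Step 7: +0 fires, +1 burnt (F count now 0)
Fire out after step 7
Initially T: 25, now '.': 31
Total burnt (originally-T cells now '.'): 20

Answer: 20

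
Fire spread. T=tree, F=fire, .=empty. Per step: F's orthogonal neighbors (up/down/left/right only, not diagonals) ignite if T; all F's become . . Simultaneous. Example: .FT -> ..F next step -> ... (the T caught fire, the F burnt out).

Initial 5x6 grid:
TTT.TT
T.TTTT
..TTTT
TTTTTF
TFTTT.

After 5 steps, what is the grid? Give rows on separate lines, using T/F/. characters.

Step 1: 5 trees catch fire, 2 burn out
  TTT.TT
  T.TTTT
  ..TTTF
  TFTTF.
  F.FTT.
Step 2: 7 trees catch fire, 5 burn out
  TTT.TT
  T.TTTF
  ..TTF.
  F.FF..
  ...FF.
Step 3: 4 trees catch fire, 7 burn out
  TTT.TF
  T.TTF.
  ..FF..
  ......
  ......
Step 4: 3 trees catch fire, 4 burn out
  TTT.F.
  T.FF..
  ......
  ......
  ......
Step 5: 1 trees catch fire, 3 burn out
  TTF...
  T.....
  ......
  ......
  ......

TTF...
T.....
......
......
......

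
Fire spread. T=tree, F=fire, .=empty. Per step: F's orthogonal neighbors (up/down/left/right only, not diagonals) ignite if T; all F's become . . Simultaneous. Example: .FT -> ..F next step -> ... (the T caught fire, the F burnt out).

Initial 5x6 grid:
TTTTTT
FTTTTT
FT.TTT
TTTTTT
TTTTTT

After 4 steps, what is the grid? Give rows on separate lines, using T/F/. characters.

Step 1: 4 trees catch fire, 2 burn out
  FTTTTT
  .FTTTT
  .F.TTT
  FTTTTT
  TTTTTT
Step 2: 4 trees catch fire, 4 burn out
  .FTTTT
  ..FTTT
  ...TTT
  .FTTTT
  FTTTTT
Step 3: 4 trees catch fire, 4 burn out
  ..FTTT
  ...FTT
  ...TTT
  ..FTTT
  .FTTTT
Step 4: 5 trees catch fire, 4 burn out
  ...FTT
  ....FT
  ...FTT
  ...FTT
  ..FTTT

...FTT
....FT
...FTT
...FTT
..FTTT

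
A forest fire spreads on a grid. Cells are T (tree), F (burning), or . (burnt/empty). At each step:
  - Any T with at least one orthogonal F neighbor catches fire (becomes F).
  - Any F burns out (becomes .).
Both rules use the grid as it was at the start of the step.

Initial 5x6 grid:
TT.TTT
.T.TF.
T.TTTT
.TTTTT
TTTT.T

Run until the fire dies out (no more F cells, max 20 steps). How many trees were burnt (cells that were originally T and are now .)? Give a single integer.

Step 1: +3 fires, +1 burnt (F count now 3)
Step 2: +5 fires, +3 burnt (F count now 5)
Step 3: +3 fires, +5 burnt (F count now 3)
Step 4: +3 fires, +3 burnt (F count now 3)
Step 5: +2 fires, +3 burnt (F count now 2)
Step 6: +1 fires, +2 burnt (F count now 1)
Step 7: +1 fires, +1 burnt (F count now 1)
Step 8: +0 fires, +1 burnt (F count now 0)
Fire out after step 8
Initially T: 22, now '.': 26
Total burnt (originally-T cells now '.'): 18

Answer: 18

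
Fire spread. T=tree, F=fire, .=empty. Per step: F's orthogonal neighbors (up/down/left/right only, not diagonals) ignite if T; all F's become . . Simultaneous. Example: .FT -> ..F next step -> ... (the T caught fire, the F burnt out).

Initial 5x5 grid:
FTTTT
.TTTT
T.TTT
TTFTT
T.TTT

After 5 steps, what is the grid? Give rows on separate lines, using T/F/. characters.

Step 1: 5 trees catch fire, 2 burn out
  .FTTT
  .TTTT
  T.FTT
  TF.FT
  T.FTT
Step 2: 7 trees catch fire, 5 burn out
  ..FTT
  .FFTT
  T..FT
  F...F
  T..FT
Step 3: 6 trees catch fire, 7 burn out
  ...FT
  ...FT
  F...F
  .....
  F...F
Step 4: 2 trees catch fire, 6 burn out
  ....F
  ....F
  .....
  .....
  .....
Step 5: 0 trees catch fire, 2 burn out
  .....
  .....
  .....
  .....
  .....

.....
.....
.....
.....
.....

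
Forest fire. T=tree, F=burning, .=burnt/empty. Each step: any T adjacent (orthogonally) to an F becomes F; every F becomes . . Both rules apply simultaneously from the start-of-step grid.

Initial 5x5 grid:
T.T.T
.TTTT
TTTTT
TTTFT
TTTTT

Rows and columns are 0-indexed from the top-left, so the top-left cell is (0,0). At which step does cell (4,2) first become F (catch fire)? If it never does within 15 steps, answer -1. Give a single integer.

Step 1: cell (4,2)='T' (+4 fires, +1 burnt)
Step 2: cell (4,2)='F' (+6 fires, +4 burnt)
  -> target ignites at step 2
Step 3: cell (4,2)='.' (+5 fires, +6 burnt)
Step 4: cell (4,2)='.' (+5 fires, +5 burnt)
Step 5: cell (4,2)='.' (+0 fires, +5 burnt)
  fire out at step 5

2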